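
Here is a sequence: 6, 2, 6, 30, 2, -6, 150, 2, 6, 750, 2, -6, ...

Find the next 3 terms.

The terms cycle through 3 interleaved subsequences.
Track A: 6, 30, 150, 750 (a geometric progression (common ratio 5)).
Track B: 2, 2, 2, 2 (the constant sequence 2).
Track C: 6, -6, 6, -6 (alternating ±6).
Term 13 comes from track A (its 5th entry): 3750.
Term 14 comes from track B (its 5th entry): 2.
Position 15 falls in track C as its term 5, giving 6.

3750, 2, 6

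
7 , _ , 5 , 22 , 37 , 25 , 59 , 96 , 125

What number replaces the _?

Positions follow the repeating pattern AAB; grouping by letter gives 2 tracks.
Track A is 7, ?, 22, 37, 59, 96, which is each term equals the sum of the previous two.
Track B is 5, 25, 125, which is successive powers of 5.
Filling track A at index 2 by its rule yields 15.

15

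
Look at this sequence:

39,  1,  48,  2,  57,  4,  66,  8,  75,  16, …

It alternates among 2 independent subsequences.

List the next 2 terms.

The terms cycle through 2 interleaved subsequences.
Track A: 39, 48, 57, 66, 75. Adding 9 each time.
Track B: 1, 2, 4, 8, 16. Powers 2^0, 2^1, 2^2, ….
The 11th slot belongs to track A; its 6th term is 84.
Term 12 comes from track B (its 6th entry): 32.

84, 32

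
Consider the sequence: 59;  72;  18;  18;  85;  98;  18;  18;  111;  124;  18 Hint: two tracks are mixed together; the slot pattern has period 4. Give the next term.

The slot pattern repeats as AABB (period 4), so there are 2 interleaved tracks.
Track A = 59, 72, 85, 98, 111, 124: linear: a_n = 46 + 13·n.
Track B = 18, 18, 18, 18, 18: the constant sequence 18.
Position 12 → track B, term 6 = 18.

18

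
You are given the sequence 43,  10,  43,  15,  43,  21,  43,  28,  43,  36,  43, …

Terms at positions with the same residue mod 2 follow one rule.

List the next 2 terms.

The terms cycle through 2 interleaved subsequences.
Track A is 43, 43, 43, 43, 43, 43, which is the constant sequence 43.
Track B is 10, 15, 21, 28, 36, which is the triangular numbers T_4, T_5, ….
Position 12 falls in track B as its term 6, giving 45.
The 13th slot belongs to track A; its 7th term is 43.

45, 43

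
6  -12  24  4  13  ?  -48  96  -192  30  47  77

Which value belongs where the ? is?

17

Reading positions in blocks of 6 reveals the pattern AAABBB — 2 tracks woven together.
Track A: 6, -12, 24, -48, 96, -192 (multiplying by -2 each time).
Track B: 4, 13, ?, 30, 47, 77 (Fibonacci-style (each term is the sum of the two before it)).
So the missing entry in track B is 17.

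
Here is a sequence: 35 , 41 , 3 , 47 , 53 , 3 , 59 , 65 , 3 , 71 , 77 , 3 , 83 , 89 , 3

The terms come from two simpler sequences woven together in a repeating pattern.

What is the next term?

95

Positions follow the repeating pattern AAB; grouping by letter gives 2 tracks.
Track A: 35, 41, 47, 53, 59, 65, 71, 77, 83, 89 (arithmetic, step +6).
Track B: 3, 3, 3, 3, 3 (always 3).
The 16th slot belongs to track A; its 11th term is 95.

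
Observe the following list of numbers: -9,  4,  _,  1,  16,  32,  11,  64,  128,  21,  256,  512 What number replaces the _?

8

The slot pattern repeats as ABB (period 3), so there are 2 interleaved tracks.
Stream A: -9, 1, 11, 21. Adding 10 each time.
Stream B: 4, ?, 16, 32, 64, 128, 256, 512. Successive powers of 2.
Stream B's pattern makes the blank 8.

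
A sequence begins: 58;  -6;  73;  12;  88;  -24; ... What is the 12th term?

192

Taking every 2nd term gives 2 separate tracks.
Subsequence A is 58, 73, 88, which is arithmetic, step +15.
Subsequence B is -6, 12, -24, which is multiplying by -2 each time.
Position 12 falls in subsequence B as its term 6, giving 192.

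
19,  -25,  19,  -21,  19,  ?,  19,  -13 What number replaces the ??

Positions 1, 3, 5, … form one subsequence and positions 2, 4, 6, … form another.
Track A: 19, 19, 19, 19 (always 19).
Track B: -25, -21, ?, -13 (adding 4 each time).
Filling track B at index 3 by its rule yields -17.

-17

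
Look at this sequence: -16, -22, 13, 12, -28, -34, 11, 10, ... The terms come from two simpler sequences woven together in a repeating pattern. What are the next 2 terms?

-40, -46

Positions follow the repeating pattern AABB; grouping by letter gives 2 tracks.
Subsequence A: -16, -22, -28, -34 — subtracting 6 each time.
Subsequence B: 13, 12, 11, 10 — linear: a_n = 14 − n.
Position 9 → subsequence A, term 5 = -40.
Term 10 comes from subsequence A (its 6th entry): -46.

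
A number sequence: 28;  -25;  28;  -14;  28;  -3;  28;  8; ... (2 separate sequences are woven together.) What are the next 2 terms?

28, 19

The terms cycle through 2 interleaved subsequences.
Track A = 28, 28, 28, 28: constant 28.
Track B = -25, -14, -3, 8: adding 11 each time.
Position 9 → track A, term 5 = 28.
Position 10 → track B, term 5 = 19.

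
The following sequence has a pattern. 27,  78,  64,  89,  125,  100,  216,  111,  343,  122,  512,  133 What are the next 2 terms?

729, 144

Odd-indexed and even-indexed terms follow separate rules.
Subsequence A = 27, 64, 125, 216, 343, 512: consecutive cubes n³ from n = 3.
Subsequence B = 78, 89, 100, 111, 122, 133: arithmetic with common difference +11.
The 13th slot belongs to subsequence A; its 7th term is 729.
Position 14 → subsequence B, term 7 = 144.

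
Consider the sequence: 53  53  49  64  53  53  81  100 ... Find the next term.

53

The slot pattern repeats as AABB (period 4), so there are 2 interleaved tracks.
Track A is 53, 53, 53, 53, which is constant 53.
Track B is 49, 64, 81, 100, which is the squares 7², 8², 9², ….
Position 9 falls in track A as its term 5, giving 53.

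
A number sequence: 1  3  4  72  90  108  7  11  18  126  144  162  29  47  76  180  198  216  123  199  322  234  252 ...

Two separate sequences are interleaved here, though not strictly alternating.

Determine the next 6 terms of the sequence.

Positions follow the repeating pattern AAABBB; grouping by letter gives 2 tracks.
Track A: 1, 3, 4, 7, 11, 18, 29, 47, 76, 123, 199, 322. A Fibonacci-like recurrence a_n = a_{n-1} + a_{n-2}.
Track B: 72, 90, 108, 126, 144, 162, 180, 198, 216, 234, 252. Arithmetic, step +18.
Position 24 → track B, term 12 = 270.
The 25th slot belongs to track A; its 13th term is 521.
The 26th slot belongs to track A; its 14th term is 843.
Term 27 comes from track A (its 15th entry): 1364.
The 28th slot belongs to track B; its 13th term is 288.
The 29th slot belongs to track B; its 14th term is 306.

270, 521, 843, 1364, 288, 306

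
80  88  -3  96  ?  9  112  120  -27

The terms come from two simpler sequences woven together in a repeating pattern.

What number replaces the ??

The slot pattern repeats as AAB (period 3), so there are 2 interleaved tracks.
Track A is 80, 88, 96, ?, 112, 120, which is adding 8 each time.
Track B is -3, 9, -27, which is geometric, ×-3 each step.
The gap is track A's term 4; the rule gives 104.

104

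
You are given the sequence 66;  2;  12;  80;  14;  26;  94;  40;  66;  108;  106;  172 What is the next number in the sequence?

The slot pattern repeats as ABB (period 3), so there are 2 interleaved tracks.
Subsequence A: 66, 80, 94, 108. Arithmetic, step +14.
Subsequence B: 2, 12, 14, 26, 40, 66, 106, 172. A Fibonacci-like recurrence a_n = a_{n-1} + a_{n-2}.
Position 13 → subsequence A, term 5 = 122.

122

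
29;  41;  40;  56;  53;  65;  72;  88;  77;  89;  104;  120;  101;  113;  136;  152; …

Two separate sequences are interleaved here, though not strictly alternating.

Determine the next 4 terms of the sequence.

Positions follow the repeating pattern AABB; grouping by letter gives 2 tracks.
Stream A is 29, 41, 53, 65, 77, 89, 101, 113, which is linear: a_n = 17 + 12·n.
Stream B is 40, 56, 72, 88, 104, 120, 136, 152, which is arithmetic with common difference +16.
Position 17 → stream A, term 9 = 125.
Position 18 falls in stream A as its term 10, giving 137.
The 19th slot belongs to stream B; its 9th term is 168.
Term 20 comes from stream B (its 10th entry): 184.

125, 137, 168, 184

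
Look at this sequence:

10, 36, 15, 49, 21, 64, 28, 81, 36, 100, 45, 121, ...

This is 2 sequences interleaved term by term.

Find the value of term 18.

Taking every 2nd term gives 2 separate tracks.
Subsequence A: 10, 15, 21, 28, 36, 45 — triangular numbers starting at T_4.
Subsequence B: 36, 49, 64, 81, 100, 121 — the squares 6², 7², 8², ….
The 18th slot belongs to subsequence B; its 9th term is 196.

196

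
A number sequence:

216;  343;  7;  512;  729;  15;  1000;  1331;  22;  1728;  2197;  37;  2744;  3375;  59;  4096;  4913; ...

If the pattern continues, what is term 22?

8000

Positions follow the repeating pattern AAB; grouping by letter gives 2 tracks.
Track A: 216, 343, 512, 729, 1000, 1331, 1728, 2197, 2744, 3375, 4096, 4913 (perfect cubes starting at 6³).
Track B: 7, 15, 22, 37, 59 (a Fibonacci-like recurrence a_n = a_{n-1} + a_{n-2}).
Position 22 → track A, term 15 = 8000.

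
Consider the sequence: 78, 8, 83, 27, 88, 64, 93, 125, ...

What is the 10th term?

The terms cycle through 2 interleaved subsequences.
Stream A = 78, 83, 88, 93: linear: a_n = 73 + 5·n.
Stream B = 8, 27, 64, 125: perfect cubes starting at 2³.
The 10th slot belongs to stream B; its 5th term is 216.

216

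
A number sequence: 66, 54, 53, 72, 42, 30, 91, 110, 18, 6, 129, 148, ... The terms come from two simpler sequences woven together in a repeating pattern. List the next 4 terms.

-6, -18, 167, 186

Positions follow the repeating pattern AABB; grouping by letter gives 2 tracks.
Track A is 66, 54, 42, 30, 18, 6, which is arithmetic with common difference −12.
Track B is 53, 72, 91, 110, 129, 148, which is arithmetic with common difference +19.
Term 13 comes from track A (its 7th entry): -6.
Term 14 comes from track A (its 8th entry): -18.
Position 15 → track B, term 7 = 167.
Position 16 → track B, term 8 = 186.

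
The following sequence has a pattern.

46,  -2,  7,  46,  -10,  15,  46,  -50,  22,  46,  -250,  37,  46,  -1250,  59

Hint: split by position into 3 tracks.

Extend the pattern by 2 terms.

The terms cycle through 3 interleaved subsequences.
Stream A is 46, 46, 46, 46, 46, which is the constant sequence 46.
Stream B is -2, -10, -50, -250, -1250, which is multiplying by 5 each time.
Stream C is 7, 15, 22, 37, 59, which is Fibonacci-style (each term is the sum of the two before it).
Position 16 falls in stream A as its term 6, giving 46.
Term 17 comes from stream B (its 6th entry): -6250.

46, -6250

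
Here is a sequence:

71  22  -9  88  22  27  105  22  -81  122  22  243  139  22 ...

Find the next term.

Read the sequence 3 terms at a time; column i is its own pattern.
Track A = 71, 88, 105, 122, 139: adding 17 each time.
Track B = 22, 22, 22, 22, 22: the constant sequence 22.
Track C = -9, 27, -81, 243: multiplying by -3 each time.
The 15th slot belongs to track C; its 5th term is -729.

-729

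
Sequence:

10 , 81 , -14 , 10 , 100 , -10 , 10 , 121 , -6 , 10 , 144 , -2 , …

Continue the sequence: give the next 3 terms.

10, 169, 2

Split by position mod 3 into 3 tracks.
Stream A: 10, 10, 10, 10 — always 10.
Stream B: 81, 100, 121, 144 — the squares 9², 10², 11², ….
Stream C: -14, -10, -6, -2 — arithmetic, step +4.
Position 13 falls in stream A as its term 5, giving 10.
Position 14 → stream B, term 5 = 169.
Position 15 → stream C, term 5 = 2.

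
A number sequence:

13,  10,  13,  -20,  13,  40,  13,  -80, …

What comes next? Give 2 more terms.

13, 160

Odd-indexed and even-indexed terms follow separate rules.
Subsequence A is 13, 13, 13, 13, which is the constant sequence 13.
Subsequence B is 10, -20, 40, -80, which is multiplying by -2 each time.
Position 9 falls in subsequence A as its term 5, giving 13.
Term 10 comes from subsequence B (its 5th entry): 160.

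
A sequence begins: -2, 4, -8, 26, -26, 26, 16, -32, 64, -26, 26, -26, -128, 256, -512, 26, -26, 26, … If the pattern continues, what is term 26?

16384

Positions follow the repeating pattern AAABBB; grouping by letter gives 2 tracks.
Stream A: -2, 4, -8, 16, -32, 64, -128, 256, -512 (geometric, ×-2 each step).
Stream B: 26, -26, 26, -26, 26, -26, 26, -26, 26 (oscillating between 26 and -26).
Position 26 → stream A, term 14 = 16384.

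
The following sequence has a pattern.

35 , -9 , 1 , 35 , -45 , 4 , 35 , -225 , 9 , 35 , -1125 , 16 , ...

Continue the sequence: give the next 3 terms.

35, -5625, 25

Read the sequence 3 terms at a time; column i is its own pattern.
Track A: 35, 35, 35, 35 (always 35).
Track B: -9, -45, -225, -1125 (a geometric progression (common ratio 5)).
Track C: 1, 4, 9, 16 (perfect squares starting at 1²).
Position 13 falls in track A as its term 5, giving 35.
The 14th slot belongs to track B; its 5th term is -5625.
Term 15 comes from track C (its 5th entry): 25.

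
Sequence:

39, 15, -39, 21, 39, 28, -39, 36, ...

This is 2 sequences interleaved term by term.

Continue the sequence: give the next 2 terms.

39, 45

Odd-indexed and even-indexed terms follow separate rules.
Subsequence A: 39, -39, 39, -39 (the oscillation 39·(−1)^(n+1)).
Subsequence B: 15, 21, 28, 36 (the triangular numbers T_5, T_6, …).
Position 9 falls in subsequence A as its term 5, giving 39.
Term 10 comes from subsequence B (its 5th entry): 45.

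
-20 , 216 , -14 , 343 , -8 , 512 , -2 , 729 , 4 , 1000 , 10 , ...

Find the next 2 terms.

The terms cycle through 2 interleaved subsequences.
Track A is -20, -14, -8, -2, 4, 10, which is arithmetic, step +6.
Track B is 216, 343, 512, 729, 1000, which is perfect cubes starting at 6³.
Position 12 → track B, term 6 = 1331.
The 13th slot belongs to track A; its 7th term is 16.

1331, 16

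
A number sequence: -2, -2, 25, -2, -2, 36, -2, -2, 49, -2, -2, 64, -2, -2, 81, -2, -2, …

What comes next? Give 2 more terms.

100, -2

Positions follow the repeating pattern AAB; grouping by letter gives 2 tracks.
Subsequence A = -2, -2, -2, -2, -2, -2, -2, -2, -2, -2, -2, -2: constant -2.
Subsequence B = 25, 36, 49, 64, 81: perfect squares starting at 5².
Position 18 → subsequence B, term 6 = 100.
Term 19 comes from subsequence A (its 13th entry): -2.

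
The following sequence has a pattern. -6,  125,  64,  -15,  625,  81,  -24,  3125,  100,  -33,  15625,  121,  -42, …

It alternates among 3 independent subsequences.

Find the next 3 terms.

Split by position mod 3: positions 1, 4, 7, … form one track, and each other residue class forms its own.
Track A is -6, -15, -24, -33, -42, which is linear: a_n = 3 − 9·n.
Track B is 125, 625, 3125, 15625, which is successive powers of 5.
Track C is 64, 81, 100, 121, which is perfect squares starting at 8².
Term 14 comes from track B (its 5th entry): 78125.
Position 15 → track C, term 5 = 144.
Term 16 comes from track A (its 6th entry): -51.

78125, 144, -51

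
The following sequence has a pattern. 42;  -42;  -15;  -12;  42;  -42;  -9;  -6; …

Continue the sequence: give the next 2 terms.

42, -42

The slot pattern repeats as AABB (period 4), so there are 2 interleaved tracks.
Subsequence A = 42, -42, 42, -42: oscillating between 42 and -42.
Subsequence B = -15, -12, -9, -6: adding 3 each time.
Position 9 → subsequence A, term 5 = 42.
The 10th slot belongs to subsequence A; its 6th term is -42.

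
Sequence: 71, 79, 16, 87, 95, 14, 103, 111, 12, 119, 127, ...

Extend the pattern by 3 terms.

10, 135, 143

Reading positions in blocks of 3 reveals the pattern AAB — 2 tracks woven together.
Stream A = 71, 79, 87, 95, 103, 111, 119, 127: linear: a_n = 63 + 8·n.
Stream B = 16, 14, 12: subtracting 2 each time.
Position 12 falls in stream B as its term 4, giving 10.
The 13th slot belongs to stream A; its 9th term is 135.
The 14th slot belongs to stream A; its 10th term is 143.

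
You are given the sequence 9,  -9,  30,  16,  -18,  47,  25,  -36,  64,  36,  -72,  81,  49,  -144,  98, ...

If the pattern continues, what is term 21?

132

The terms cycle through 3 interleaved subsequences.
Subsequence A is 9, 16, 25, 36, 49, which is the squares 3², 4², 5², ….
Subsequence B is -9, -18, -36, -72, -144, which is multiplying by 2 each time.
Subsequence C is 30, 47, 64, 81, 98, which is arithmetic with common difference +17.
Position 21 falls in subsequence C as its term 7, giving 132.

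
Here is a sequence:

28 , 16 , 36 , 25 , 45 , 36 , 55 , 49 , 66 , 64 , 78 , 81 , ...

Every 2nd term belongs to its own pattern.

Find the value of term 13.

Odd-indexed and even-indexed terms follow separate rules.
Track A: 28, 36, 45, 55, 66, 78. Triangular numbers n(n+1)/2 for n = 7, 8, ….
Track B: 16, 25, 36, 49, 64, 81. The squares 4², 5², 6², ….
The 13th slot belongs to track A; its 7th term is 91.

91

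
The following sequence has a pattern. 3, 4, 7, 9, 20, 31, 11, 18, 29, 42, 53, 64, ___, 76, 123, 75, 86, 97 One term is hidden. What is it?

47

Reading positions in blocks of 6 reveals the pattern AAABBB — 2 tracks woven together.
Stream A is 3, 4, 7, 11, 18, 29, ?, 76, 123, which is a Fibonacci-like recurrence a_n = a_{n-1} + a_{n-2}.
Stream B is 9, 20, 31, 42, 53, 64, 75, 86, 97, which is adding 11 each time.
The gap is stream A's term 7; the rule gives 47.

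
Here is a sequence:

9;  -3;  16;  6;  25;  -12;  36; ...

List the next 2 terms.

24, 49

Positions 1, 3, 5, … form one subsequence and positions 2, 4, 6, … form another.
Stream A: 9, 16, 25, 36 — perfect squares starting at 3².
Stream B: -3, 6, -12 — multiplying by -2 each time.
Term 8 comes from stream B (its 4th entry): 24.
The 9th slot belongs to stream A; its 5th term is 49.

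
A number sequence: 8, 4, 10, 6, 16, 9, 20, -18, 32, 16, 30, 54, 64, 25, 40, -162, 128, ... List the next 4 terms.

36, 50, 486, 256

Taking every 4th term gives 4 separate tracks.
Track A is 8, 16, 32, 64, 128, which is powers of 2.
Track B is 4, 9, 16, 25, which is the squares 2², 3², 4², ….
Track C is 10, 20, 30, 40, which is arithmetic with common difference +10.
Track D is 6, -18, 54, -162, which is a geometric progression (common ratio -3).
The 18th slot belongs to track B; its 5th term is 36.
Term 19 comes from track C (its 5th entry): 50.
Position 20 falls in track D as its term 5, giving 486.
The 21st slot belongs to track A; its 6th term is 256.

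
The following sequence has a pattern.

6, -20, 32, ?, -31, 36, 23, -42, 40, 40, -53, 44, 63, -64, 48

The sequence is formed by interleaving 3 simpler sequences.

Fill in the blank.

17

Split by position mod 3 into 3 tracks.
Subsequence A: 6, ?, 23, 40, 63. A Fibonacci-like recurrence a_n = a_{n-1} + a_{n-2}.
Subsequence B: -20, -31, -42, -53, -64. Subtracting 11 each time.
Subsequence C: 32, 36, 40, 44, 48. Adding 4 each time.
Filling subsequence A at index 2 by its rule yields 17.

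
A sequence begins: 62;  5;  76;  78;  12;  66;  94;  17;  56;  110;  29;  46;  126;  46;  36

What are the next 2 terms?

142, 75

Split by position mod 3: positions 1, 4, 7, … form one track, and each other residue class forms its own.
Stream A: 62, 78, 94, 110, 126 — arithmetic with common difference +16.
Stream B: 5, 12, 17, 29, 46 — Fibonacci-style (each term is the sum of the two before it).
Stream C: 76, 66, 56, 46, 36 — arithmetic with common difference −10.
Position 16 falls in stream A as its term 6, giving 142.
Position 17 → stream B, term 6 = 75.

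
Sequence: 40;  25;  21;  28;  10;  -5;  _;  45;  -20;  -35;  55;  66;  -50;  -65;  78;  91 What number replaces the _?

36

The slot pattern repeats as AABB (period 4), so there are 2 interleaved tracks.
Subsequence A: 40, 25, 10, -5, -20, -35, -50, -65. Subtracting 15 each time.
Subsequence B: 21, 28, ?, 45, 55, 66, 78, 91. Triangular numbers n(n+1)/2 for n = 6, 7, ….
Subsequence B's pattern makes the blank 36.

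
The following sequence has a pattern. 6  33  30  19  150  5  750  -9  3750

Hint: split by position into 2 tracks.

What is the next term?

-23

Odd-indexed and even-indexed terms follow separate rules.
Track A: 6, 30, 150, 750, 3750 (multiplying by 5 each time).
Track B: 33, 19, 5, -9 (arithmetic with common difference −14).
Position 10 → track B, term 5 = -23.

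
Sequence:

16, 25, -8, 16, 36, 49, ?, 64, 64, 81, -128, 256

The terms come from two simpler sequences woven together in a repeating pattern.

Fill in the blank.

The slot pattern repeats as AABB (period 4), so there are 2 interleaved tracks.
Stream A = 16, 25, 36, 49, 64, 81: perfect squares starting at 4².
Stream B = -8, 16, ?, 64, -128, 256: a geometric progression (common ratio -2).
Filling stream B at index 3 by its rule yields -32.

-32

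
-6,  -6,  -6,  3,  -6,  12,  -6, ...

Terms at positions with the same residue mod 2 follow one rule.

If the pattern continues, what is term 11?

-6

Split by position mod 2 into 2 tracks.
Track A is -6, -6, -6, -6, which is constant -6.
Track B is -6, 3, 12, which is linear: a_n = -15 + 9·n.
Position 11 falls in track A as its term 6, giving -6.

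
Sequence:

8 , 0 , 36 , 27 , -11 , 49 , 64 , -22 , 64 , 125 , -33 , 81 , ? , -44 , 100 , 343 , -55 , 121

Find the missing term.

Taking every 3rd term gives 3 separate tracks.
Track A: 8, 27, 64, 125, ?, 343 — the cubes 2³, 3³, 4³, ….
Track B: 0, -11, -22, -33, -44, -55 — arithmetic, step −11.
Track C: 36, 49, 64, 81, 100, 121 — the squares 6², 7², 8², ….
The gap is track A's term 5; the rule gives 216.

216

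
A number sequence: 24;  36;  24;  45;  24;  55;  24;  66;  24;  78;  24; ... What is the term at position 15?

The terms cycle through 2 interleaved subsequences.
Stream A: 24, 24, 24, 24, 24, 24. Always 24.
Stream B: 36, 45, 55, 66, 78. The triangular numbers T_8, T_9, ….
Position 15 → stream A, term 8 = 24.

24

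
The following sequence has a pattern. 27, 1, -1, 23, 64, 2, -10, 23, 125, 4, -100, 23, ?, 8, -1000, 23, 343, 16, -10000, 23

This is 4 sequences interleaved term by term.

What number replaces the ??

216

Taking every 4th term gives 4 separate tracks.
Subsequence A: 27, 64, 125, ?, 343 (perfect cubes starting at 3³).
Subsequence B: 1, 2, 4, 8, 16 (powers 2^0, 2^1, 2^2, …).
Subsequence C: -1, -10, -100, -1000, -10000 (a geometric progression (common ratio 10)).
Subsequence D: 23, 23, 23, 23, 23 (the constant sequence 23).
Filling subsequence A at index 4 by its rule yields 216.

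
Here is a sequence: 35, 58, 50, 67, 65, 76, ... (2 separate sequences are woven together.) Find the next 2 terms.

80, 85

Positions 1, 3, 5, … form one subsequence and positions 2, 4, 6, … form another.
Stream A: 35, 50, 65 — arithmetic, step +15.
Stream B: 58, 67, 76 — linear: a_n = 49 + 9·n.
Position 7 → stream A, term 4 = 80.
The 8th slot belongs to stream B; its 4th term is 85.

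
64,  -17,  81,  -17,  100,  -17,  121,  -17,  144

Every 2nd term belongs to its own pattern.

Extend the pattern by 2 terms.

-17, 169

Odd-indexed and even-indexed terms follow separate rules.
Subsequence A: 64, 81, 100, 121, 144 — the squares 8², 9², 10², ….
Subsequence B: -17, -17, -17, -17 — constant -17.
Position 10 → subsequence B, term 5 = -17.
Position 11 falls in subsequence A as its term 6, giving 169.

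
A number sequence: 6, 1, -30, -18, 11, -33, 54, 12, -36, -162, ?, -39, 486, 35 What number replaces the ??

Read the sequence 3 terms at a time; column i is its own pattern.
Track A is 6, -18, 54, -162, 486, which is geometric with ratio -3.
Track B is 1, 11, 12, ?, 35, which is a Fibonacci-like recurrence a_n = a_{n-1} + a_{n-2}.
Track C is -30, -33, -36, -39, which is arithmetic, step −3.
Track B's pattern makes the blank 23.

23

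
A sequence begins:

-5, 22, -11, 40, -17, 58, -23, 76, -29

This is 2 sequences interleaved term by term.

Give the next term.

Positions 1, 3, 5, … form one subsequence and positions 2, 4, 6, … form another.
Stream A: -5, -11, -17, -23, -29 (linear: a_n = 1 − 6·n).
Stream B: 22, 40, 58, 76 (adding 18 each time).
The 10th slot belongs to stream B; its 5th term is 94.

94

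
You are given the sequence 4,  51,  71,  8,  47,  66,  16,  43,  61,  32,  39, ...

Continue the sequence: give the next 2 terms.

Split by position mod 3 into 3 tracks.
Subsequence A is 4, 8, 16, 32, which is multiplying by 2 each time.
Subsequence B is 51, 47, 43, 39, which is arithmetic with common difference −4.
Subsequence C is 71, 66, 61, which is linear: a_n = 76 − 5·n.
The 12th slot belongs to subsequence C; its 4th term is 56.
Term 13 comes from subsequence A (its 5th entry): 64.

56, 64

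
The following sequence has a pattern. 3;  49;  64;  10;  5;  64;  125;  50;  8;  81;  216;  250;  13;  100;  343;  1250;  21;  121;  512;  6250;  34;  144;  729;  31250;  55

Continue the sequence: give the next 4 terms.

169, 1000, 156250, 89

Split by position mod 4: positions 1, 5, 9, … form one track, and each other residue class forms its own.
Stream A = 3, 5, 8, 13, 21, 34, 55: Fibonacci-style (each term is the sum of the two before it).
Stream B = 49, 64, 81, 100, 121, 144: perfect squares starting at 7².
Stream C = 64, 125, 216, 343, 512, 729: the cubes 4³, 5³, 6³, ….
Stream D = 10, 50, 250, 1250, 6250, 31250: a geometric progression (common ratio 5).
Position 26 falls in stream B as its term 7, giving 169.
The 27th slot belongs to stream C; its 7th term is 1000.
Term 28 comes from stream D (its 7th entry): 156250.
Position 29 falls in stream A as its term 8, giving 89.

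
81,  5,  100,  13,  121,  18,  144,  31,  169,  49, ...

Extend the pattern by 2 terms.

Taking every 2nd term gives 2 separate tracks.
Subsequence A is 81, 100, 121, 144, 169, which is consecutive squares n² from n = 9.
Subsequence B is 5, 13, 18, 31, 49, which is each term equals the sum of the previous two.
Position 11 → subsequence A, term 6 = 196.
Position 12 falls in subsequence B as its term 6, giving 80.

196, 80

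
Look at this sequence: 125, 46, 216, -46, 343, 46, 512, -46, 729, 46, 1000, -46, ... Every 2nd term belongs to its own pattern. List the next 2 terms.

Split by position mod 2 into 2 tracks.
Subsequence A: 125, 216, 343, 512, 729, 1000. The cubes 5³, 6³, 7³, ….
Subsequence B: 46, -46, 46, -46, 46, -46. Oscillating between 46 and -46.
The 13th slot belongs to subsequence A; its 7th term is 1331.
Term 14 comes from subsequence B (its 7th entry): 46.

1331, 46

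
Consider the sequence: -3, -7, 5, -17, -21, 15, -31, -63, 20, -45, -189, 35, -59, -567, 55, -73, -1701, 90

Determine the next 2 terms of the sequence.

Split by position mod 3 into 3 tracks.
Subsequence A: -3, -17, -31, -45, -59, -73 (linear: a_n = 11 − 14·n).
Subsequence B: -7, -21, -63, -189, -567, -1701 (geometric with ratio 3).
Subsequence C: 5, 15, 20, 35, 55, 90 (a Fibonacci-like recurrence a_n = a_{n-1} + a_{n-2}).
The 19th slot belongs to subsequence A; its 7th term is -87.
The 20th slot belongs to subsequence B; its 7th term is -5103.

-87, -5103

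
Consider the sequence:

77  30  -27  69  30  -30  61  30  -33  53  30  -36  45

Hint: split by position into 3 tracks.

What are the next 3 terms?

The terms cycle through 3 interleaved subsequences.
Track A: 77, 69, 61, 53, 45 — linear: a_n = 85 − 8·n.
Track B: 30, 30, 30, 30 — always 30.
Track C: -27, -30, -33, -36 — linear: a_n = -24 − 3·n.
The 14th slot belongs to track B; its 5th term is 30.
The 15th slot belongs to track C; its 5th term is -39.
Position 16 → track A, term 6 = 37.

30, -39, 37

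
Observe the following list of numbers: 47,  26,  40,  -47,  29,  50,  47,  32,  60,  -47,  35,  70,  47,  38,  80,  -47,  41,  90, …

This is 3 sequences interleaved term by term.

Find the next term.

Split by position mod 3 into 3 tracks.
Track A = 47, -47, 47, -47, 47, -47: the oscillation 47·(−1)^(n+1).
Track B = 26, 29, 32, 35, 38, 41: arithmetic, step +3.
Track C = 40, 50, 60, 70, 80, 90: linear: a_n = 30 + 10·n.
The 19th slot belongs to track A; its 7th term is 47.

47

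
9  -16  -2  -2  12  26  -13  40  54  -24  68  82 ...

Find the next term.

-35

Reading positions in blocks of 3 reveals the pattern ABB — 2 tracks woven together.
Stream A: 9, -2, -13, -24. Subtracting 11 each time.
Stream B: -16, -2, 12, 26, 40, 54, 68, 82. Adding 14 each time.
Position 13 → stream A, term 5 = -35.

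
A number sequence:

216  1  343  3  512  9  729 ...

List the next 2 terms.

The terms cycle through 2 interleaved subsequences.
Subsequence A: 216, 343, 512, 729 (consecutive cubes n³ from n = 6).
Subsequence B: 1, 3, 9 (powers 3^0, 3^1, 3^2, …).
Term 8 comes from subsequence B (its 4th entry): 27.
Term 9 comes from subsequence A (its 5th entry): 1000.

27, 1000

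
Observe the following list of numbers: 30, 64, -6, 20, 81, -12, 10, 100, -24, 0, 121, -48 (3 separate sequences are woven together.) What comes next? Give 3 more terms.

-10, 144, -96

Read the sequence 3 terms at a time; column i is its own pattern.
Subsequence A = 30, 20, 10, 0: subtracting 10 each time.
Subsequence B = 64, 81, 100, 121: consecutive squares n² from n = 8.
Subsequence C = -6, -12, -24, -48: a geometric progression (common ratio 2).
Position 13 falls in subsequence A as its term 5, giving -10.
Position 14 → subsequence B, term 5 = 144.
Position 15 → subsequence C, term 5 = -96.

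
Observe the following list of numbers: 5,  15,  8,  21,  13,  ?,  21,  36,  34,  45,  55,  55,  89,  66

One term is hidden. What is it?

28

Positions 1, 3, 5, … form one subsequence and positions 2, 4, 6, … form another.
Subsequence A is 5, 8, 13, 21, 34, 55, 89, which is a Fibonacci-like recurrence a_n = a_{n-1} + a_{n-2}.
Subsequence B is 15, 21, ?, 36, 45, 55, 66, which is triangular numbers n(n+1)/2 for n = 5, 6, ….
So the missing entry in subsequence B is 28.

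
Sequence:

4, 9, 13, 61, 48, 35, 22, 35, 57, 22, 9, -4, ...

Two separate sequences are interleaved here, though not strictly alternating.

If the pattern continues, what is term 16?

Positions follow the repeating pattern AAABBB; grouping by letter gives 2 tracks.
Track A: 4, 9, 13, 22, 35, 57 (Fibonacci-style (each term is the sum of the two before it)).
Track B: 61, 48, 35, 22, 9, -4 (subtracting 13 each time).
Position 16 falls in track B as its term 7, giving -17.

-17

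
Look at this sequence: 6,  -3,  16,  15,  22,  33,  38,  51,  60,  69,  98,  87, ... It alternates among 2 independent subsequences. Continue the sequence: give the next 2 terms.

Split by position mod 2 into 2 tracks.
Stream A = 6, 16, 22, 38, 60, 98: each term equals the sum of the previous two.
Stream B = -3, 15, 33, 51, 69, 87: arithmetic, step +18.
Position 13 → stream A, term 7 = 158.
Position 14 falls in stream B as its term 7, giving 105.

158, 105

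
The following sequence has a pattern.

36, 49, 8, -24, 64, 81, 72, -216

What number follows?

100

Reading positions in blocks of 4 reveals the pattern AABB — 2 tracks woven together.
Track A: 36, 49, 64, 81 (the squares 6², 7², 8², …).
Track B: 8, -24, 72, -216 (multiplying by -3 each time).
Term 9 comes from track A (its 5th entry): 100.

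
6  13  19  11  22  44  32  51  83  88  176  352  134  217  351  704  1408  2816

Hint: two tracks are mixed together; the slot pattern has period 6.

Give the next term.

568

The slot pattern repeats as AAABBB (period 6), so there are 2 interleaved tracks.
Subsequence A is 6, 13, 19, 32, 51, 83, 134, 217, 351, which is a Fibonacci-like recurrence a_n = a_{n-1} + a_{n-2}.
Subsequence B is 11, 22, 44, 88, 176, 352, 704, 1408, 2816, which is multiplying by 2 each time.
Position 19 falls in subsequence A as its term 10, giving 568.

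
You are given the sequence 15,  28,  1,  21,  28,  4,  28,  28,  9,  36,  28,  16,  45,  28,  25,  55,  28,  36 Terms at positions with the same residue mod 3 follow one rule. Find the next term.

66

The terms cycle through 3 interleaved subsequences.
Track A: 15, 21, 28, 36, 45, 55 (the triangular numbers T_5, T_6, …).
Track B: 28, 28, 28, 28, 28, 28 (the constant sequence 28).
Track C: 1, 4, 9, 16, 25, 36 (the squares 1², 2², 3², …).
The 19th slot belongs to track A; its 7th term is 66.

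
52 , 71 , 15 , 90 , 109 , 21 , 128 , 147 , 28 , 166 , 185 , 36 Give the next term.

204

Reading positions in blocks of 3 reveals the pattern AAB — 2 tracks woven together.
Subsequence A: 52, 71, 90, 109, 128, 147, 166, 185 (arithmetic, step +19).
Subsequence B: 15, 21, 28, 36 (triangular numbers n(n+1)/2 for n = 5, 6, …).
Position 13 → subsequence A, term 9 = 204.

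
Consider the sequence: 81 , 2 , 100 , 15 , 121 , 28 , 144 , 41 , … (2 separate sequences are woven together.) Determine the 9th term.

169

Taking every 2nd term gives 2 separate tracks.
Track A: 81, 100, 121, 144 — the squares 9², 10², 11², ….
Track B: 2, 15, 28, 41 — linear: a_n = -11 + 13·n.
Position 9 → track A, term 5 = 169.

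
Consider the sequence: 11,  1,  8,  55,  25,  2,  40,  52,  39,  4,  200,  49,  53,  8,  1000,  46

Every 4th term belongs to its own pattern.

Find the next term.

67

The terms cycle through 4 interleaved subsequences.
Subsequence A: 11, 25, 39, 53. Arithmetic with common difference +14.
Subsequence B: 1, 2, 4, 8. Powers of 2.
Subsequence C: 8, 40, 200, 1000. A geometric progression (common ratio 5).
Subsequence D: 55, 52, 49, 46. Linear: a_n = 58 − 3·n.
Term 17 comes from subsequence A (its 5th entry): 67.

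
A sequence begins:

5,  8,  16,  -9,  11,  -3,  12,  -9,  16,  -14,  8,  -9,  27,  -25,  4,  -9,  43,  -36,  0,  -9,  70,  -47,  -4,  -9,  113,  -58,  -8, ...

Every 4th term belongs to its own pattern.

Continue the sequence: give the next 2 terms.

-9, 183

Split by position mod 4: positions 1, 5, 9, … form one track, and each other residue class forms its own.
Track A is 5, 11, 16, 27, 43, 70, 113, which is each term equals the sum of the previous two.
Track B is 8, -3, -14, -25, -36, -47, -58, which is subtracting 11 each time.
Track C is 16, 12, 8, 4, 0, -4, -8, which is arithmetic with common difference −4.
Track D is -9, -9, -9, -9, -9, -9, which is always -9.
Position 28 falls in track D as its term 7, giving -9.
Term 29 comes from track A (its 8th entry): 183.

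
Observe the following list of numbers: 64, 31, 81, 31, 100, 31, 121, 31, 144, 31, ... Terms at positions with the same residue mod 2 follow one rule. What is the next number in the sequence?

Positions 1, 3, 5, … form one subsequence and positions 2, 4, 6, … form another.
Stream A: 64, 81, 100, 121, 144. Perfect squares starting at 8².
Stream B: 31, 31, 31, 31, 31. Constant 31.
Position 11 falls in stream A as its term 6, giving 169.

169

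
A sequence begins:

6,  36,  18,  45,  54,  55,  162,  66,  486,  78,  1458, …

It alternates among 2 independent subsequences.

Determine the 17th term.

39366

The terms cycle through 2 interleaved subsequences.
Track A: 6, 18, 54, 162, 486, 1458. Multiplying by 3 each time.
Track B: 36, 45, 55, 66, 78. Triangular numbers n(n+1)/2 for n = 8, 9, ….
Position 17 → track A, term 9 = 39366.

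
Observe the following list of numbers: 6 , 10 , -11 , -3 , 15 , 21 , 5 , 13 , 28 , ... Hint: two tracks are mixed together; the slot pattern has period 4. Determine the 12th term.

The slot pattern repeats as AABB (period 4), so there are 2 interleaved tracks.
Subsequence A: 6, 10, 15, 21, 28 — triangular numbers n(n+1)/2 for n = 3, 4, ….
Subsequence B: -11, -3, 5, 13 — adding 8 each time.
The 12th slot belongs to subsequence B; its 6th term is 29.

29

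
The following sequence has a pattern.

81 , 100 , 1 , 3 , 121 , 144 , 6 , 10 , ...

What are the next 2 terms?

169, 196

Reading positions in blocks of 4 reveals the pattern AABB — 2 tracks woven together.
Subsequence A is 81, 100, 121, 144, which is consecutive squares n² from n = 9.
Subsequence B is 1, 3, 6, 10, which is the triangular numbers T_1, T_2, ….
Position 9 falls in subsequence A as its term 5, giving 169.
The 10th slot belongs to subsequence A; its 6th term is 196.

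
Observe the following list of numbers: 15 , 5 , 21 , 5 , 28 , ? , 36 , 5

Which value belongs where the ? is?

5

Odd-indexed and even-indexed terms follow separate rules.
Stream A: 15, 21, 28, 36 — triangular numbers n(n+1)/2 for n = 5, 6, ….
Stream B: 5, 5, ?, 5 — constant 5.
So the missing entry in stream B is 5.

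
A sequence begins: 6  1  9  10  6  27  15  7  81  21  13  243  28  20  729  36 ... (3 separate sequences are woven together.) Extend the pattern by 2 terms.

33, 2187

Taking every 3rd term gives 3 separate tracks.
Stream A: 6, 10, 15, 21, 28, 36 (triangular numbers starting at T_3).
Stream B: 1, 6, 7, 13, 20 (a Fibonacci-like recurrence a_n = a_{n-1} + a_{n-2}).
Stream C: 9, 27, 81, 243, 729 (powers of 3).
The 17th slot belongs to stream B; its 6th term is 33.
Position 18 falls in stream C as its term 6, giving 2187.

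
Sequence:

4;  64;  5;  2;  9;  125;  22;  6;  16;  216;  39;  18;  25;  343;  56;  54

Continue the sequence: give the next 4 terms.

The terms cycle through 4 interleaved subsequences.
Track A: 4, 9, 16, 25 — the squares 2², 3², 4², ….
Track B: 64, 125, 216, 343 — consecutive cubes n³ from n = 4.
Track C: 5, 22, 39, 56 — adding 17 each time.
Track D: 2, 6, 18, 54 — multiplying by 3 each time.
Term 17 comes from track A (its 5th entry): 36.
Position 18 → track B, term 5 = 512.
Term 19 comes from track C (its 5th entry): 73.
Position 20 falls in track D as its term 5, giving 162.

36, 512, 73, 162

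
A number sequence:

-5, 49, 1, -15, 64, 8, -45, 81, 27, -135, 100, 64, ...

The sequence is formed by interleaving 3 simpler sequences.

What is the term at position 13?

-405

The terms cycle through 3 interleaved subsequences.
Track A is -5, -15, -45, -135, which is a geometric progression (common ratio 3).
Track B is 49, 64, 81, 100, which is perfect squares starting at 7².
Track C is 1, 8, 27, 64, which is perfect cubes starting at 1³.
The 13th slot belongs to track A; its 5th term is -405.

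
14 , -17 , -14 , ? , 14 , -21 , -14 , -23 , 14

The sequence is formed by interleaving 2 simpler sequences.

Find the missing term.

-19

Taking every 2nd term gives 2 separate tracks.
Stream A: 14, -14, 14, -14, 14 (alternating ±14).
Stream B: -17, ?, -21, -23 (linear: a_n = -15 − 2·n).
The gap is stream B's term 2; the rule gives -19.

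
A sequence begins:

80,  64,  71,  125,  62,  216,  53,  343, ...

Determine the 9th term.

The terms cycle through 2 interleaved subsequences.
Track A is 80, 71, 62, 53, which is arithmetic with common difference −9.
Track B is 64, 125, 216, 343, which is the cubes 4³, 5³, 6³, ….
Position 9 falls in track A as its term 5, giving 44.

44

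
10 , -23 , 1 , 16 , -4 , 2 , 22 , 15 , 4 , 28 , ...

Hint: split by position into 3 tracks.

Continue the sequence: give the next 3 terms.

Read the sequence 3 terms at a time; column i is its own pattern.
Track A: 10, 16, 22, 28 (arithmetic, step +6).
Track B: -23, -4, 15 (arithmetic, step +19).
Track C: 1, 2, 4 (powers 2^0, 2^1, 2^2, …).
The 11th slot belongs to track B; its 4th term is 34.
Term 12 comes from track C (its 4th entry): 8.
The 13th slot belongs to track A; its 5th term is 34.

34, 8, 34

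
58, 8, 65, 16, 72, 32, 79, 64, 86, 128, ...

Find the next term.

93

Split by position mod 2 into 2 tracks.
Track A: 58, 65, 72, 79, 86 — adding 7 each time.
Track B: 8, 16, 32, 64, 128 — powers of 2.
Term 11 comes from track A (its 6th entry): 93.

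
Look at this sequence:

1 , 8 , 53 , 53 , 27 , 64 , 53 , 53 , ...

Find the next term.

125

Positions follow the repeating pattern AABB; grouping by letter gives 2 tracks.
Subsequence A: 1, 8, 27, 64. Consecutive cubes n³ from n = 1.
Subsequence B: 53, 53, 53, 53. The constant sequence 53.
Position 9 → subsequence A, term 5 = 125.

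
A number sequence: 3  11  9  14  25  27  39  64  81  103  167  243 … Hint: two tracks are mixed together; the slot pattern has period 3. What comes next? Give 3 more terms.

270, 437, 729

Positions follow the repeating pattern AAB; grouping by letter gives 2 tracks.
Subsequence A: 3, 11, 14, 25, 39, 64, 103, 167. Each term equals the sum of the previous two.
Subsequence B: 9, 27, 81, 243. Powers of 3.
The 13th slot belongs to subsequence A; its 9th term is 270.
Position 14 falls in subsequence A as its term 10, giving 437.
Position 15 → subsequence B, term 5 = 729.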